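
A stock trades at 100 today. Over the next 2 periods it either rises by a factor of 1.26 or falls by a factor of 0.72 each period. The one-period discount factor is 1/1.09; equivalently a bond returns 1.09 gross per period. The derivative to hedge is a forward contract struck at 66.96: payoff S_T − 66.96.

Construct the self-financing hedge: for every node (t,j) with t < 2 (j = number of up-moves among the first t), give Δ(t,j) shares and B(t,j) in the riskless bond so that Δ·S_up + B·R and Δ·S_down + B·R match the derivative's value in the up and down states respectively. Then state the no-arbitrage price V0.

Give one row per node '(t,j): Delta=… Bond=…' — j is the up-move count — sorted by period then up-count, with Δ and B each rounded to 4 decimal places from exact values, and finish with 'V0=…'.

No-arbitrage ⇒ martingale measure with p* = (R−d)/(u−d) = 0.6852.
At expiry t=2: V(2,0)=-15.1200, V(2,1)=23.7600, V(2,2)=91.8000
  t=1,j=0: stock 72.0000 → up 90.7200 (V=23.7600), down 51.8400 (V=-15.1200). Price 10.5688; hedge Δ=1.0000, bond B=-61.4312.
  t=1,j=1: stock 126.0000 → up 158.7600 (V=91.8000), down 90.7200 (V=23.7600). Price 64.5688; hedge Δ=1.0000, bond B=-61.4312.
  t=0,j=0: stock 100.0000 → up 126.0000 (V=64.5688), down 72.0000 (V=10.5688). Price 43.6411; hedge Δ=1.0000, bond B=-56.3589.
Root portfolio cost Δ·100+B reproduces V0=43.6411.

(0,0): Delta=1.0000 Bond=-56.3589
(1,0): Delta=1.0000 Bond=-61.4312
(1,1): Delta=1.0000 Bond=-61.4312
V0=43.6411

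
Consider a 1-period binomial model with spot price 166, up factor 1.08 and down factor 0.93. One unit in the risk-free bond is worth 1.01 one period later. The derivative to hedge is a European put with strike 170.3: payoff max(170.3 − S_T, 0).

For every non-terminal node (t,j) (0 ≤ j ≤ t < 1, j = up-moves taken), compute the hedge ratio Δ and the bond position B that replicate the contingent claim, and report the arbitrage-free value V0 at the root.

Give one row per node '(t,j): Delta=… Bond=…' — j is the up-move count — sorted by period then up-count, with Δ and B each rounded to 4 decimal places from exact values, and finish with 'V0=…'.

(0,0): Delta=-0.6394 Bond=113.4891
V0=7.3558

Under the risk-neutral measure, an up-move has probability p* = (R−d)/(u−d) = 0.5333 and values discount at R = 1.01.
At expiry t=1: V(1,0)=15.9200, V(1,1)=0.0000
  t=0,j=0: stock 166.0000 → up 179.2800 (V=0.0000), down 154.3800 (V=15.9200). Price 7.3558; hedge Δ=-0.6394, bond B=113.4891.
Each (Δ,B) replicates both successor values, so the strategy is self-financing and V0 is arbitrage-free.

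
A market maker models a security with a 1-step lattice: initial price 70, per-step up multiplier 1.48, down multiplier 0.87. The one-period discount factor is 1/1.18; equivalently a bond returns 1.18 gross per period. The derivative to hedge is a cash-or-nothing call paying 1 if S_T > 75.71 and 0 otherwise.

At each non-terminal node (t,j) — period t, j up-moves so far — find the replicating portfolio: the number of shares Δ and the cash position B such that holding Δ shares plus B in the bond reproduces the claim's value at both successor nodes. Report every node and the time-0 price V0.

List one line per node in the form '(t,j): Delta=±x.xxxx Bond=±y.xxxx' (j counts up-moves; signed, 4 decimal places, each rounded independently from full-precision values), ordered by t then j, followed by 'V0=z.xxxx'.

(0,0): Delta=0.0234 Bond=-1.2087
V0=0.4307

The replicating-portfolio and risk-neutral prices coincide; use p* = (1.18−0.87)/(1.48−0.87) = 0.5082 for the latter.
Payoff layer (t=1): V(1,0)=0.0000, V(1,1)=1.0000
  t=0,j=0: stock 70.0000 → up 103.6000 (V=1.0000), down 60.9000 (V=0.0000). Price 0.4307; hedge Δ=0.0234, bond B=-1.2087.
Root portfolio cost Δ·70+B reproduces V0=0.4307.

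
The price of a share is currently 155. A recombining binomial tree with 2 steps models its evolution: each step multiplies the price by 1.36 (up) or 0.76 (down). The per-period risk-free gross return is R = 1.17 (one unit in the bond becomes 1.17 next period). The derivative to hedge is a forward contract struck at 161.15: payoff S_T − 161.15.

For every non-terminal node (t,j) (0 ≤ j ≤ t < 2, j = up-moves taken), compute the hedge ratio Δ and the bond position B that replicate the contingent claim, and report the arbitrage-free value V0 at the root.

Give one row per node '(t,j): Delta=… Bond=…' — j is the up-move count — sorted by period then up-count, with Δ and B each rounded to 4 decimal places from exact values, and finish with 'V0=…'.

(0,0): Delta=1.0000 Bond=-117.7223
(1,0): Delta=1.0000 Bond=-137.7350
(1,1): Delta=1.0000 Bond=-137.7350
V0=37.2777

Under the risk-neutral measure, an up-move has probability p* = (R−d)/(u−d) = 0.6833 and values discount at R = 1.17.
Payoff layer (t=2): V(2,0)=-71.6220, V(2,1)=-0.9420, V(2,2)=125.5380
(1,0): S=117.8000. Δ = (V_up−V_dn)/(S_up−S_dn) = (-0.9420−-71.6220)/(160.2080−89.5280) = 1.0000. V = [p*·-0.9420 + (1−p*)·-71.6220]/1.17 = -19.9350. B = V − Δ·S = -137.7350.
(1,1): S=210.8000. Δ = (V_up−V_dn)/(S_up−S_dn) = (125.5380−-0.9420)/(286.6880−160.2080) = 1.0000. V = [p*·125.5380 + (1−p*)·-0.9420]/1.17 = 73.0650. B = V − Δ·S = -137.7350.
(0,0): S=155.0000. Δ = (V_up−V_dn)/(S_up−S_dn) = (73.0650−-19.9350)/(210.8000−117.8000) = 1.0000. V = [p*·73.0650 + (1−p*)·-19.9350]/1.17 = 37.2777. B = V − Δ·S = -117.7223.
Root portfolio cost Δ·155+B reproduces V0=37.2777.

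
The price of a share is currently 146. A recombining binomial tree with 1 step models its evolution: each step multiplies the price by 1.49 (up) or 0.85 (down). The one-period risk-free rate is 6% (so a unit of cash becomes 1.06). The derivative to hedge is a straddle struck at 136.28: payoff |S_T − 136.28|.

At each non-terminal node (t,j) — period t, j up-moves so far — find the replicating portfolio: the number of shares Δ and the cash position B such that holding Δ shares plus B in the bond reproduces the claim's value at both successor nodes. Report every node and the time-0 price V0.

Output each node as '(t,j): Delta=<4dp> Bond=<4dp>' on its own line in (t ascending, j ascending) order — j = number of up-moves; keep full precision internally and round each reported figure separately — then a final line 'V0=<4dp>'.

Under the risk-neutral measure, an up-move has probability p* = (R−d)/(u−d) = 0.3281 and values discount at R = 1.06.
Payoff layer (t=1): V(1,0)=12.1800, V(1,1)=81.2600
  t=0,j=0: stock 146.0000 → up 217.5400 (V=81.2600), down 124.1000 (V=12.1800). Price 32.8744; hedge Δ=0.7393, bond B=-75.0631.
Check: Δ(0,0)·S0 + B(0,0) = 32.8744 = V0.

(0,0): Delta=0.7393 Bond=-75.0631
V0=32.8744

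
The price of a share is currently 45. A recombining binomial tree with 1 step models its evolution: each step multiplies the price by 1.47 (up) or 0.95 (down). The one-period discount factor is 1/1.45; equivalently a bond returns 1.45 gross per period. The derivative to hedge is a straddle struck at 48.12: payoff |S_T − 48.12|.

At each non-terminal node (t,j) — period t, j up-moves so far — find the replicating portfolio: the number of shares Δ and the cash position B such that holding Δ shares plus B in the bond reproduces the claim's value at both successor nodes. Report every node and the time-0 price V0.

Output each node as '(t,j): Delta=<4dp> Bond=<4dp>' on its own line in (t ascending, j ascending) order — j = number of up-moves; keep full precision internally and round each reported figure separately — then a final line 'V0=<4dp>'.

(0,0): Delta=0.5410 Bond=-12.2475
V0=12.0987

The replicating-portfolio and risk-neutral prices coincide; use p* = (1.45−0.95)/(1.47−0.95) = 0.9615 for the latter.
Payoff layer (t=1): V(1,0)=5.3700, V(1,1)=18.0300
(0,0): S=45.0000. Δ = (V_up−V_dn)/(S_up−S_dn) = (18.0300−5.3700)/(66.1500−42.7500) = 0.5410. V = [p*·18.0300 + (1−p*)·5.3700]/1.45 = 12.0987. B = V − Δ·S = -12.2475.
Each (Δ,B) replicates both successor values, so the strategy is self-financing and V0 is arbitrage-free.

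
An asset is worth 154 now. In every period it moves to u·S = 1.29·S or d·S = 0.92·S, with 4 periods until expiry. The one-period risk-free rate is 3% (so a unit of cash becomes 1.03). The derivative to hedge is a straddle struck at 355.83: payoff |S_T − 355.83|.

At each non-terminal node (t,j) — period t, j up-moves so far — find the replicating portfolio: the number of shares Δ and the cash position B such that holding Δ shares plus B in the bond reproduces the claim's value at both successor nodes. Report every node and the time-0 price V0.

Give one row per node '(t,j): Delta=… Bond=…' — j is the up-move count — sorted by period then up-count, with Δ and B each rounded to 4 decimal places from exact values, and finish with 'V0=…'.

(0,0): Delta=-0.9404 Bond=307.9499
(1,0): Delta=-1.0000 Bond=325.6349
(1,1): Delta=-0.8399 Bond=297.2241
(2,0): Delta=-1.0000 Bond=335.4039
(2,1): Delta=-1.0000 Bond=335.4039
(2,2): Delta=-0.5700 Bond=236.9735
(3,0): Delta=-1.0000 Bond=345.4660
(3,1): Delta=-1.0000 Bond=345.4660
(3,2): Delta=-1.0000 Bond=345.4660
(3,3): Delta=0.1549 Bond=4.4493
V0=163.1308

No-arbitrage ⇒ martingale measure with p* = (R−d)/(u−d) = 0.2973.
Payoff layer (t=4): V(4,0)=245.5055, V(4,1)=201.1358, V(4,2)=138.9219, V(4,3)=51.6871, V(4,4)=70.6312
(3,0): S=119.9180. Δ = (V_up−V_dn)/(S_up−S_dn) = (201.1358−245.5055)/(154.6942−110.3245) = -1.0000. V = [p*·201.1358 + (1−p*)·245.5055]/1.03 = 225.5481. B = V − Δ·S = 345.4660.
(3,1): S=168.1458. Δ = (V_up−V_dn)/(S_up−S_dn) = (138.9219−201.1358)/(216.9081−154.6942) = -1.0000. V = [p*·138.9219 + (1−p*)·201.1358]/1.03 = 177.3202. B = V − Δ·S = 345.4660.
(3,2): S=235.7697. Δ = (V_up−V_dn)/(S_up−S_dn) = (51.6871−138.9219)/(304.1429−216.9081) = -1.0000. V = [p*·51.6871 + (1−p*)·138.9219]/1.03 = 109.6963. B = V − Δ·S = 345.4660.
(3,3): S=330.5901. Δ = (V_up−V_dn)/(S_up−S_dn) = (70.6312−51.6871)/(426.4612−304.1429) = 0.1549. V = [p*·70.6312 + (1−p*)·51.6871]/1.03 = 55.6497. B = V − Δ·S = 4.4493.
(2,0): S=130.3456. Δ = (V_up−V_dn)/(S_up−S_dn) = (177.3202−225.5481)/(168.1458−119.9180) = -1.0000. V = [p*·177.3202 + (1−p*)·225.5481]/1.03 = 205.0583. B = V − Δ·S = 335.4039.
(2,1): S=182.7672. Δ = (V_up−V_dn)/(S_up−S_dn) = (109.6963−177.3202)/(235.7697−168.1458) = -1.0000. V = [p*·109.6963 + (1−p*)·177.3202]/1.03 = 152.6367. B = V − Δ·S = 335.4039.
(2,2): S=256.2714. Δ = (V_up−V_dn)/(S_up−S_dn) = (55.6497−109.6963)/(330.5901−235.7697) = -0.5700. V = [p*·55.6497 + (1−p*)·109.6963]/1.03 = 90.9014. B = V − Δ·S = 236.9735.
(1,0): S=141.6800. Δ = (V_up−V_dn)/(S_up−S_dn) = (152.6367−205.0583)/(182.7672−130.3456) = -1.0000. V = [p*·152.6367 + (1−p*)·205.0583]/1.03 = 183.9549. B = V − Δ·S = 325.6349.
(1,1): S=198.6600. Δ = (V_up−V_dn)/(S_up−S_dn) = (90.9014−152.6367)/(256.2714−182.7672) = -0.8399. V = [p*·90.9014 + (1−p*)·152.6367]/1.03 = 130.3718. B = V − Δ·S = 297.2241.
(0,0): S=154.0000. Δ = (V_up−V_dn)/(S_up−S_dn) = (130.3718−183.9549)/(198.6600−141.6800) = -0.9404. V = [p*·130.3718 + (1−p*)·183.9549]/1.03 = 163.1308. B = V − Δ·S = 307.9499.
The time-0 hedge costs 163.1308, which is the no-arbitrage price.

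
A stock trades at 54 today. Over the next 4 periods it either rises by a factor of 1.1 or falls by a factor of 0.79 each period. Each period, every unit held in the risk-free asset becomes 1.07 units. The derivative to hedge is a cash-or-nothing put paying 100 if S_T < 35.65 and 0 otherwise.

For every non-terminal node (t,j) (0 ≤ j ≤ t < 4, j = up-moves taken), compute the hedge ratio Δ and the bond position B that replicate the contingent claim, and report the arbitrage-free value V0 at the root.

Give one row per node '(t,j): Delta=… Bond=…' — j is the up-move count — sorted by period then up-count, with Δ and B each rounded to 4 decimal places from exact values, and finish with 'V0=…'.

No-arbitrage ⇒ martingale measure with p* = (R−d)/(u−d) = 0.9032.
Payoff layer (t=4): V(4,0)=100.0000, V(4,1)=100.0000, V(4,2)=0.0000, V(4,3)=0.0000, V(4,4)=0.0000
  t=3,j=0: stock 26.6241 → up 29.2865 (V=100.0000), down 21.0330 (V=100.0000). Price 93.4579; hedge Δ=0.0000, bond B=93.4579.
  t=3,j=1: stock 37.0715 → up 40.7787 (V=0.0000), down 29.2865 (V=100.0000). Price 9.0443; hedge Δ=-8.7016, bond B=331.6250.
  t=3,j=2: stock 51.6186 → up 56.7805 (V=0.0000), down 40.7787 (V=0.0000). Price 0.0000; hedge Δ=0.0000, bond B=0.0000.
  t=3,j=3: stock 71.8740 → up 79.0614 (V=0.0000), down 56.7805 (V=0.0000). Price 0.0000; hedge Δ=0.0000, bond B=0.0000.
  t=2,j=0: stock 33.7014 → up 37.0715 (V=9.0443), down 26.6241 (V=93.4579). Price 16.0873; hedge Δ=-8.0798, bond B=288.3893.
  t=2,j=1: stock 46.9260 → up 51.6186 (V=0.0000), down 37.0715 (V=9.0443). Price 0.8180; hedge Δ=-0.6217, bond B=29.9932.
  t=2,j=2: stock 65.3400 → up 71.8740 (V=0.0000), down 51.6186 (V=0.0000). Price 0.0000; hedge Δ=0.0000, bond B=0.0000.
  t=1,j=0: stock 42.6600 → up 46.9260 (V=0.8180), down 33.7014 (V=16.0873). Price 2.1455; hedge Δ=-1.1546, bond B=51.4012.
  t=1,j=1: stock 59.4000 → up 65.3400 (V=0.0000), down 46.9260 (V=0.8180). Price 0.0740; hedge Δ=-0.0444, bond B=2.7127.
  t=0,j=0: stock 54.0000 → up 59.4000 (V=0.0740), down 42.6600 (V=2.1455). Price 0.2565; hedge Δ=-0.1237, bond B=6.9388.
Root portfolio cost Δ·54+B reproduces V0=0.2565.

(0,0): Delta=-0.1237 Bond=6.9388
(1,0): Delta=-1.1546 Bond=51.4012
(1,1): Delta=-0.0444 Bond=2.7127
(2,0): Delta=-8.0798 Bond=288.3893
(2,1): Delta=-0.6217 Bond=29.9932
(2,2): Delta=0.0000 Bond=0.0000
(3,0): Delta=0.0000 Bond=93.4579
(3,1): Delta=-8.7016 Bond=331.6250
(3,2): Delta=0.0000 Bond=0.0000
(3,3): Delta=0.0000 Bond=0.0000
V0=0.2565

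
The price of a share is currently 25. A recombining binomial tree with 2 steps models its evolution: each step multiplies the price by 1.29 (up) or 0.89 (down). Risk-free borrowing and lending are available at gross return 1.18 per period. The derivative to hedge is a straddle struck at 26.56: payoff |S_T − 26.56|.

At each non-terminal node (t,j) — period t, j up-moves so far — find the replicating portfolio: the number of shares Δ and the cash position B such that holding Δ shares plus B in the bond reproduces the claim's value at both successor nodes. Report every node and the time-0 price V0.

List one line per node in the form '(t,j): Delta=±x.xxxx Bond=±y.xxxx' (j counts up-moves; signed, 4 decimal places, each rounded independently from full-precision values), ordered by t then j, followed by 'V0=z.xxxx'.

Under the risk-neutral measure, an up-move has probability p* = (R−d)/(u−d) = 0.7250 and values discount at R = 1.18.
At expiry t=2: V(2,0)=6.7575, V(2,1)=2.1425, V(2,2)=15.0425
(1,0): S=22.2500. Δ = (V_up−V_dn)/(S_up−S_dn) = (2.1425−6.7575)/(28.7025−19.8025) = -0.5185. V = [p*·2.1425 + (1−p*)·6.7575]/1.18 = 2.8912. B = V − Δ·S = 14.4287.
(1,1): S=32.2500. Δ = (V_up−V_dn)/(S_up−S_dn) = (15.0425−2.1425)/(41.6025−28.7025) = 1.0000. V = [p*·15.0425 + (1−p*)·2.1425]/1.18 = 9.7415. B = V − Δ·S = -22.5085.
(0,0): S=25.0000. Δ = (V_up−V_dn)/(S_up−S_dn) = (9.7415−2.8912)/(32.2500−22.2500) = 0.6850. V = [p*·9.7415 + (1−p*)·2.8912]/1.18 = 6.6591. B = V − Δ·S = -10.4667.
Root portfolio cost Δ·25+B reproduces V0=6.6591.

(0,0): Delta=0.6850 Bond=-10.4667
(1,0): Delta=-0.5185 Bond=14.4287
(1,1): Delta=1.0000 Bond=-22.5085
V0=6.6591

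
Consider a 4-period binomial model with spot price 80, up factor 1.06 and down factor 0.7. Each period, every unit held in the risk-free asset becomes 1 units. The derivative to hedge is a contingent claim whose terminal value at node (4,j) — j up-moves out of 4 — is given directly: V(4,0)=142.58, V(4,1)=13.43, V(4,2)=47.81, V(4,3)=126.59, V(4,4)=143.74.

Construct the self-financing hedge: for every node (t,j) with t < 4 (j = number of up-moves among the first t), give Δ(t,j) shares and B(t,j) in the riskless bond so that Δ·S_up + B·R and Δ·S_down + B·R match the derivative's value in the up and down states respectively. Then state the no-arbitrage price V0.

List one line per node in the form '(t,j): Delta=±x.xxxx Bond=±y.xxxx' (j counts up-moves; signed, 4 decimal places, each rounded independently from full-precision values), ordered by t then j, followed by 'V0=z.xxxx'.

The replicating-portfolio and risk-neutral prices coincide; use p* = (1−0.7)/(1.06−0.7) = 0.8333 for the latter.
Terminal values V(4,·): V(4,0)=142.5800, V(4,1)=13.4300, V(4,2)=47.8100, V(4,3)=126.5900, V(4,4)=143.7400
Node (3,0) S=27.4400: V=(p*·13.4300+(1−p*)·142.5800)/1=34.9550; Δ=(13.4300−142.5800)/(29.0864−19.2080)=-13.0740; B=V−Δ·S=393.7050
Node (3,1) S=41.5520: V=(p*·47.8100+(1−p*)·13.4300)/1=42.0800; Δ=(47.8100−13.4300)/(44.0451−29.0864)=2.2983; B=V−Δ·S=-53.4200
Node (3,2) S=62.9216: V=(p*·126.5900+(1−p*)·47.8100)/1=113.4600; Δ=(126.5900−47.8100)/(66.6969−44.0451)=3.4779; B=V−Δ·S=-105.3733
Node (3,3) S=95.2813: V=(p*·143.7400+(1−p*)·126.5900)/1=140.8817; Δ=(143.7400−126.5900)/(100.9982−66.6969)=0.5000; B=V−Δ·S=93.2428
Node (2,0) S=39.2000: V=(p*·42.0800+(1−p*)·34.9550)/1=40.8925; Δ=(42.0800−34.9550)/(41.5520−27.4400)=0.5049; B=V−Δ·S=21.1008
Node (2,1) S=59.3600: V=(p*·113.4600+(1−p*)·42.0800)/1=101.5633; Δ=(113.4600−42.0800)/(62.9216−41.5520)=3.3403; B=V−Δ·S=-96.7144
Node (2,2) S=89.8880: V=(p*·140.8817+(1−p*)·113.4600)/1=136.3114; Δ=(140.8817−113.4600)/(95.2813−62.9216)=0.8474; B=V−Δ·S=60.1401
Node (1,0) S=56.0000: V=(p*·101.5633+(1−p*)·40.8925)/1=91.4515; Δ=(101.5633−40.8925)/(59.3600−39.2000)=3.0095; B=V−Δ·S=-77.0786
Node (1,1) S=84.8000: V=(p*·136.3114+(1−p*)·101.5633)/1=130.5200; Δ=(136.3114−101.5633)/(89.8880−59.3600)=1.1382; B=V−Δ·S=33.9977
Node (0,0) S=80.0000: V=(p*·130.5200+(1−p*)·91.4515)/1=124.0086; Δ=(130.5200−91.4515)/(84.8000−56.0000)=1.3565; B=V−Δ·S=15.4850
Check: Δ(0,0)·S0 + B(0,0) = 124.0086 = V0.

(0,0): Delta=1.3565 Bond=15.4850
(1,0): Delta=3.0095 Bond=-77.0786
(1,1): Delta=1.1382 Bond=33.9977
(2,0): Delta=0.5049 Bond=21.1008
(2,1): Delta=3.3403 Bond=-96.7144
(2,2): Delta=0.8474 Bond=60.1401
(3,0): Delta=-13.0740 Bond=393.7050
(3,1): Delta=2.2983 Bond=-53.4200
(3,2): Delta=3.4779 Bond=-105.3733
(3,3): Delta=0.5000 Bond=93.2428
V0=124.0086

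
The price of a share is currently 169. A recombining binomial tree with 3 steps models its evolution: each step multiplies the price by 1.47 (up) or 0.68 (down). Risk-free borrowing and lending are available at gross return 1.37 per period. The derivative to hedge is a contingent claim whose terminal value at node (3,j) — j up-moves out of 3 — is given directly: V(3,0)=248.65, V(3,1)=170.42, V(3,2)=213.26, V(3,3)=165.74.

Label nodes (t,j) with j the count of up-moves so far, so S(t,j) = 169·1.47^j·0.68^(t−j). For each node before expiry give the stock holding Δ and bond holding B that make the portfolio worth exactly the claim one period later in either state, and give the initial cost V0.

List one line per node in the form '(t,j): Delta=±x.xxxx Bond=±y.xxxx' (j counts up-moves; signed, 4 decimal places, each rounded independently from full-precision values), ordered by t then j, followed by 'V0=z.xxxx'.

Risk-neutral probability p* = (R−d)/(u−d) = (1.37−0.68)/(1.47−0.68) = 0.8734.
Terminal payoffs: V(3,0)=248.6500, V(3,1)=170.4200, V(3,2)=213.2600, V(3,3)=165.7400
Node (2,0) S=78.1456: V=(p*·170.4200+(1−p*)·248.6500)/1.37=131.6223; Δ=(170.4200−248.6500)/(114.8740−53.1390)=-1.2672; B=V−Δ·S=230.6476
Node (2,1) S=168.9324: V=(p*·213.2600+(1−p*)·170.4200)/1.37=151.7060; Δ=(213.2600−170.4200)/(248.3306−114.8740)=0.3210; B=V−Δ·S=97.4781
Node (2,2) S=365.1921: V=(p*·165.7400+(1−p*)·213.2600)/1.37=125.3688; Δ=(165.7400−213.2600)/(536.8324−248.3306)=-0.1647; B=V−Δ·S=185.5207
Node (1,0) S=114.9200: V=(p*·151.7060+(1−p*)·131.6223)/1.37=108.8787; Δ=(151.7060−131.6223)/(168.9324−78.1456)=0.2212; B=V−Δ·S=83.4562
Node (1,1) S=248.4300: V=(p*·125.3688+(1−p*)·151.7060)/1.37=93.9435; Δ=(125.3688−151.7060)/(365.1921−168.9324)=-0.1342; B=V−Δ·S=127.2818
Node (0,0) S=169.0000: V=(p*·93.9435+(1−p*)·108.8787)/1.37=69.9518; Δ=(93.9435−108.8787)/(248.4300−114.9200)=-0.1119; B=V−Δ·S=88.8571
Check: Δ(0,0)·S0 + B(0,0) = 69.9518 = V0.

(0,0): Delta=-0.1119 Bond=88.8571
(1,0): Delta=0.2212 Bond=83.4562
(1,1): Delta=-0.1342 Bond=127.2818
(2,0): Delta=-1.2672 Bond=230.6476
(2,1): Delta=0.3210 Bond=97.4781
(2,2): Delta=-0.1647 Bond=185.5207
V0=69.9518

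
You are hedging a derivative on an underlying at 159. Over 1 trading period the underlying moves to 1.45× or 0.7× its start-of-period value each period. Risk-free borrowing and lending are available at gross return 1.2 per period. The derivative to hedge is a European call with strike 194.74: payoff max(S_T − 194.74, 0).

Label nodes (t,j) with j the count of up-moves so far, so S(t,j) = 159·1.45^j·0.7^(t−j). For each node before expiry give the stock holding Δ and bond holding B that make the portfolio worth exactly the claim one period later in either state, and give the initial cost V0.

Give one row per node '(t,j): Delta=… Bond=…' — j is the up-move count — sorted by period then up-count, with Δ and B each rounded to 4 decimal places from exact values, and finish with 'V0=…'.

(0,0): Delta=0.3003 Bond=-27.8522
V0=19.8944

Under the risk-neutral measure, an up-move has probability p* = (R−d)/(u−d) = 0.6667 and values discount at R = 1.2.
Payoff layer (t=1): V(1,0)=0.0000, V(1,1)=35.8100
(0,0): S=159.0000. Δ = (V_up−V_dn)/(S_up−S_dn) = (35.8100−0.0000)/(230.5500−111.3000) = 0.3003. V = [p*·35.8100 + (1−p*)·0.0000]/1.2 = 19.8944. B = V − Δ·S = -27.8522.
The time-0 hedge costs 19.8944, which is the no-arbitrage price.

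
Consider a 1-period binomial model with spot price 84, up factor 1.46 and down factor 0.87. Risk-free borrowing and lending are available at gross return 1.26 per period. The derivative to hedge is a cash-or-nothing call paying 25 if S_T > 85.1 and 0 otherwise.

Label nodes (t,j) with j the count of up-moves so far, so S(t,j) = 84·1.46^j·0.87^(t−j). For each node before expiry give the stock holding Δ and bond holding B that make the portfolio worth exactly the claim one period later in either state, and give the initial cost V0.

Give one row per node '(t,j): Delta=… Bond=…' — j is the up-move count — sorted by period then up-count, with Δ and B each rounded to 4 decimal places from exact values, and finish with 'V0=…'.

No-arbitrage ⇒ martingale measure with p* = (R−d)/(u−d) = 0.6610.
Terminal values V(1,·): V(1,0)=0.0000, V(1,1)=25.0000
(0,0): S=84.0000. Δ = (V_up−V_dn)/(S_up−S_dn) = (25.0000−0.0000)/(122.6400−73.0800) = 0.5044. V = [p*·25.0000 + (1−p*)·0.0000]/1.26 = 13.1154. B = V − Δ·S = -29.2575.
Check: Δ(0,0)·S0 + B(0,0) = 13.1154 = V0.

(0,0): Delta=0.5044 Bond=-29.2575
V0=13.1154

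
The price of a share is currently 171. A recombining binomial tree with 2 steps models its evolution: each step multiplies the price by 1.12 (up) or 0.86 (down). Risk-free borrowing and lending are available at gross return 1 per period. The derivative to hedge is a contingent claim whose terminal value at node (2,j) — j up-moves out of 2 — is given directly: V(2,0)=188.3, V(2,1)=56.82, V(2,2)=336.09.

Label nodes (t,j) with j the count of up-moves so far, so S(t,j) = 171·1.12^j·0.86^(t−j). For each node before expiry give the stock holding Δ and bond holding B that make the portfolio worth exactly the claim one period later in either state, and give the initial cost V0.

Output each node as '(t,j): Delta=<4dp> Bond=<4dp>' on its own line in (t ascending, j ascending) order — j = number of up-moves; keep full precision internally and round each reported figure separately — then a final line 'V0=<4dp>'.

(0,0): Delta=2.0174 Bond=-179.1740
(1,0): Delta=-3.4387 Bond=623.1954
(1,1): Delta=5.6084 Bond=-866.9192
V0=165.7993

Risk-neutral probability p* = (R−d)/(u−d) = (1−0.86)/(1.12−0.86) = 0.5385.
Terminal values V(2,·): V(2,0)=188.3000, V(2,1)=56.8200, V(2,2)=336.0900
(1,0): S=147.0600. Δ = (V_up−V_dn)/(S_up−S_dn) = (56.8200−188.3000)/(164.7072−126.4716) = -3.4387. V = [p*·56.8200 + (1−p*)·188.3000]/1 = 117.5031. B = V − Δ·S = 623.1954.
(1,1): S=191.5200. Δ = (V_up−V_dn)/(S_up−S_dn) = (336.0900−56.8200)/(214.5024−164.7072) = 5.6084. V = [p*·336.0900 + (1−p*)·56.8200]/1 = 207.1962. B = V − Δ·S = -866.9192.
(0,0): S=171.0000. Δ = (V_up−V_dn)/(S_up−S_dn) = (207.1962−117.5031)/(191.5200−147.0600) = 2.0174. V = [p*·207.1962 + (1−p*)·117.5031]/1 = 165.7993. B = V − Δ·S = -179.1740.
Check: Δ(0,0)·S0 + B(0,0) = 165.7993 = V0.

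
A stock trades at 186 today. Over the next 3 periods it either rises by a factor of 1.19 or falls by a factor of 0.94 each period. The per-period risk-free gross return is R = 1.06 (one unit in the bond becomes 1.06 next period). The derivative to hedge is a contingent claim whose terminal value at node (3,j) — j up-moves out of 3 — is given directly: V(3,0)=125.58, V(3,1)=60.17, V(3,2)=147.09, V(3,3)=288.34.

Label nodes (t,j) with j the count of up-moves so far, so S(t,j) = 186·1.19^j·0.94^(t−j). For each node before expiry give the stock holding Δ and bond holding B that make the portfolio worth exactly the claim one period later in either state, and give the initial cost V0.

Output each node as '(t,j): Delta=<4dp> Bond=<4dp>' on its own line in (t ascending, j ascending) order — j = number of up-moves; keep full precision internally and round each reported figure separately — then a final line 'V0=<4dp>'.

Since d<R<u, set p* = (R−d)/(u−d) = 0.4800; price each node as the discounted p*-expectation of its children.
Payoff layer (t=3): V(3,0)=125.5800, V(3,1)=60.1700, V(3,2)=147.0900, V(3,3)=288.3400
(2,0): S=164.3496. Δ = (V_up−V_dn)/(S_up−S_dn) = (60.1700−125.5800)/(195.5760−154.4886) = -1.5920. V = [p*·60.1700 + (1−p*)·125.5800]/1.06 = 88.8521. B = V − Δ·S = 350.4921.
(2,1): S=208.0596. Δ = (V_up−V_dn)/(S_up−S_dn) = (147.0900−60.1700)/(247.5909−195.5760) = 1.6711. V = [p*·147.0900 + (1−p*)·60.1700]/1.06 = 96.1242. B = V − Δ·S = -251.5558.
(2,2): S=263.3946. Δ = (V_up−V_dn)/(S_up−S_dn) = (288.3400−147.0900)/(313.4396−247.5909) = 2.1451. V = [p*·288.3400 + (1−p*)·147.0900]/1.06 = 202.7264. B = V − Δ·S = -362.2736.
(1,0): S=174.8400. Δ = (V_up−V_dn)/(S_up−S_dn) = (96.1242−88.8521)/(208.0596−164.3496) = 0.1664. V = [p*·96.1242 + (1−p*)·88.8521]/1.06 = 87.1157. B = V − Δ·S = 58.0274.
(1,1): S=221.3400. Δ = (V_up−V_dn)/(S_up−S_dn) = (202.7264−96.1242)/(263.3946−208.0596) = 1.9265. V = [p*·202.7264 + (1−p*)·96.1242]/1.06 = 138.9559. B = V − Δ·S = -287.4532.
(0,0): S=186.0000. Δ = (V_up−V_dn)/(S_up−S_dn) = (138.9559−87.1157)/(221.3400−174.8400) = 1.1148. V = [p*·138.9559 + (1−p*)·87.1157]/1.06 = 105.6594. B = V − Δ·S = -101.7012.
The time-0 hedge costs 105.6594, which is the no-arbitrage price.

(0,0): Delta=1.1148 Bond=-101.7012
(1,0): Delta=0.1664 Bond=58.0274
(1,1): Delta=1.9265 Bond=-287.4532
(2,0): Delta=-1.5920 Bond=350.4921
(2,1): Delta=1.6711 Bond=-251.5558
(2,2): Delta=2.1451 Bond=-362.2736
V0=105.6594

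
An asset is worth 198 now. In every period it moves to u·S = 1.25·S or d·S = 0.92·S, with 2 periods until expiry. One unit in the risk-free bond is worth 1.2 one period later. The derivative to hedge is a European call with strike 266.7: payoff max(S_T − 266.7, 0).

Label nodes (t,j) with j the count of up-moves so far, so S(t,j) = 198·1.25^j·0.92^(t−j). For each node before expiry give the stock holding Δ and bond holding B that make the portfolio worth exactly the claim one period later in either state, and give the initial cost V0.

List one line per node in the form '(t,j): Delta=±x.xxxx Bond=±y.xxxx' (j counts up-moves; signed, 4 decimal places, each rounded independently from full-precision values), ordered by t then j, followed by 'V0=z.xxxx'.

Risk-neutral probability p* = (R−d)/(u−d) = (1.2−0.92)/(1.25−0.92) = 0.8485.
Terminal values V(2,·): V(2,0)=0.0000, V(2,1)=0.0000, V(2,2)=42.6750
(1,0): S=182.1600. Δ = (V_up−V_dn)/(S_up−S_dn) = (0.0000−0.0000)/(227.7000−167.5872) = 0.0000. V = [p*·0.0000 + (1−p*)·0.0000]/1.2 = 0.0000. B = V − Δ·S = 0.0000.
(1,1): S=247.5000. Δ = (V_up−V_dn)/(S_up−S_dn) = (42.6750−0.0000)/(309.3750−227.7000) = 0.5225. V = [p*·42.6750 + (1−p*)·0.0000]/1.2 = 30.1742. B = V − Δ·S = -99.1439.
(0,0): S=198.0000. Δ = (V_up−V_dn)/(S_up−S_dn) = (30.1742−0.0000)/(247.5000−182.1600) = 0.4618. V = [p*·30.1742 + (1−p*)·0.0000]/1.2 = 21.3353. B = V − Δ·S = -70.1018.
Each (Δ,B) replicates both successor values, so the strategy is self-financing and V0 is arbitrage-free.

(0,0): Delta=0.4618 Bond=-70.1018
(1,0): Delta=0.0000 Bond=0.0000
(1,1): Delta=0.5225 Bond=-99.1439
V0=21.3353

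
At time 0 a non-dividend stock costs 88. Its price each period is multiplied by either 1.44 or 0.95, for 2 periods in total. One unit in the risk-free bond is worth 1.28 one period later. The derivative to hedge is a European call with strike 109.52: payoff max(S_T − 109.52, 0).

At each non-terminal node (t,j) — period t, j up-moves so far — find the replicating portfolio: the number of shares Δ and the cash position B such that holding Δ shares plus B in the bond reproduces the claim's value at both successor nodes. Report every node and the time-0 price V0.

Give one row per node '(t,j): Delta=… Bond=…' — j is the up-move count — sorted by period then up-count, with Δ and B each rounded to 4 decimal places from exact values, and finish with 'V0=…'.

(0,0): Delta=0.8219 Bond=-49.2163
(1,0): Delta=0.2652 Bond=-16.4554
(1,1): Delta=1.0000 Bond=-85.5625
V0=23.1131

Risk-neutral probability p* = (R−d)/(u−d) = (1.28−0.95)/(1.44−0.95) = 0.6735.
At expiry t=2: V(2,0)=0.0000, V(2,1)=10.8640, V(2,2)=72.9568
Node (1,0) S=83.6000: V=(p*·10.8640+(1−p*)·0.0000)/1.28=5.7161; Δ=(10.8640−0.0000)/(120.3840−79.4200)=0.2652; B=V−Δ·S=-16.4554
Node (1,1) S=126.7200: V=(p*·72.9568+(1−p*)·10.8640)/1.28=41.1575; Δ=(72.9568−10.8640)/(182.4768−120.3840)=1.0000; B=V−Δ·S=-85.5625
Node (0,0) S=88.0000: V=(p*·41.1575+(1−p*)·5.7161)/1.28=23.1131; Δ=(41.1575−5.7161)/(126.7200−83.6000)=0.8219; B=V−Δ·S=-49.2163
Check: Δ(0,0)·S0 + B(0,0) = 23.1131 = V0.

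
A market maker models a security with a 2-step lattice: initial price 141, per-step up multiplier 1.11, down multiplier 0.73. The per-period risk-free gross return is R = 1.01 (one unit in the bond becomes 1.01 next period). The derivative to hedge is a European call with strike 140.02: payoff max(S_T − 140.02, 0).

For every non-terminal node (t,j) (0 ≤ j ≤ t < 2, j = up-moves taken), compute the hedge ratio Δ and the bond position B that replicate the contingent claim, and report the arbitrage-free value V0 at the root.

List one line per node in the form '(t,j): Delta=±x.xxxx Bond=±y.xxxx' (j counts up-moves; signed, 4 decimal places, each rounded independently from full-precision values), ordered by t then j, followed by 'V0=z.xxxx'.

No-arbitrage ⇒ martingale measure with p* = (R−d)/(u−d) = 0.7368.
Payoff layer (t=2): V(2,0)=0.0000, V(2,1)=0.0000, V(2,2)=33.7061
  t=1,j=0: stock 102.9300 → up 114.2523 (V=0.0000), down 75.1389 (V=0.0000). Price 0.0000; hedge Δ=0.0000, bond B=0.0000.
  t=1,j=1: stock 156.5100 → up 173.7261 (V=33.7061), down 114.2523 (V=0.0000). Price 24.5902; hedge Δ=0.5667, bond B=-64.1101.
  t=0,j=0: stock 141.0000 → up 156.5100 (V=24.5902), down 102.9300 (V=0.0000). Price 17.9397; hedge Δ=0.4589, bond B=-46.7713.
Self-financing check: at every node Δ·S+B equals the discounted successor values.

(0,0): Delta=0.4589 Bond=-46.7713
(1,0): Delta=0.0000 Bond=0.0000
(1,1): Delta=0.5667 Bond=-64.1101
V0=17.9397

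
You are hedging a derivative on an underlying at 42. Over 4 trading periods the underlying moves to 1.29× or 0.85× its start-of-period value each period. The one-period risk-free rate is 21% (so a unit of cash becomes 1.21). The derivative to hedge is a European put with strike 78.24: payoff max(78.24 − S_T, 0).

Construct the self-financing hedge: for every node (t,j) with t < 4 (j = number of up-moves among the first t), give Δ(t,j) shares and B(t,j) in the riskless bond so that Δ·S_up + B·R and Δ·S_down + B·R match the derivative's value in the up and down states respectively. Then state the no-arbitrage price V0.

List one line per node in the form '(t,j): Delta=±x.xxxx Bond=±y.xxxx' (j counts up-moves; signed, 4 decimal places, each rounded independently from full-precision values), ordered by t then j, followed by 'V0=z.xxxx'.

Risk-neutral probability p* = (R−d)/(u−d) = (1.21−0.85)/(1.29−0.85) = 0.8182.
Terminal values V(4,·): V(4,0)=56.3157, V(4,1)=44.9667, V(4,2)=27.7429, V(4,3)=1.6032, V(4,4)=0.0000
Node (3,0) S=25.7932: V=(p*·44.9667+(1−p*)·56.3157)/1.21=38.8679; Δ=(44.9667−56.3157)/(33.2733−21.9243)=-1.0000; B=V−Δ·S=64.6612
Node (3,1) S=39.1450: V=(p*·27.7429+(1−p*)·44.9667)/1.21=25.5161; Δ=(27.7429−44.9667)/(50.4971−33.2733)=-1.0000; B=V−Δ·S=64.6612
Node (3,2) S=59.4084: V=(p*·1.6032+(1−p*)·27.7429)/1.21=5.2528; Δ=(1.6032−27.7429)/(76.6368−50.4971)=-1.0000; B=V−Δ·S=64.6612
Node (3,3) S=90.1609: V=(p*·0.0000+(1−p*)·1.6032)/1.21=0.2409; Δ=(0.0000−1.6032)/(116.3076−76.6368)=-0.0404; B=V−Δ·S=3.8845
Node (2,0) S=30.3450: V=(p*·25.5161+(1−p*)·38.8679)/1.21=23.0940; Δ=(25.5161−38.8679)/(39.1450−25.7932)=-1.0000; B=V−Δ·S=53.4390
Node (2,1) S=46.0530: V=(p*·5.2528+(1−p*)·25.5161)/1.21=7.3860; Δ=(5.2528−25.5161)/(59.4084−39.1450)=-1.0000; B=V−Δ·S=53.4390
Node (2,2) S=69.8922: V=(p*·0.2409+(1−p*)·5.2528)/1.21=0.9522; Δ=(0.2409−5.2528)/(90.1609−59.4084)=-0.1630; B=V−Δ·S=12.3428
Node (1,0) S=35.7000: V=(p*·7.3860+(1−p*)·23.0940)/1.21=8.4644; Δ=(7.3860−23.0940)/(46.0530−30.3450)=-1.0000; B=V−Δ·S=44.1644
Node (1,1) S=54.1800: V=(p*·0.9522+(1−p*)·7.3860)/1.21=1.7537; Δ=(0.9522−7.3860)/(69.8922−46.0530)=-0.2699; B=V−Δ·S=16.3759
Node (0,0) S=42.0000: V=(p*·1.7537+(1−p*)·8.4644)/1.21=2.4577; Δ=(1.7537−8.4644)/(54.1800−35.7000)=-0.3631; B=V−Δ·S=17.7094
The time-0 hedge costs 2.4577, which is the no-arbitrage price.

(0,0): Delta=-0.3631 Bond=17.7094
(1,0): Delta=-1.0000 Bond=44.1644
(1,1): Delta=-0.2699 Bond=16.3759
(2,0): Delta=-1.0000 Bond=53.4390
(2,1): Delta=-1.0000 Bond=53.4390
(2,2): Delta=-0.1630 Bond=12.3428
(3,0): Delta=-1.0000 Bond=64.6612
(3,1): Delta=-1.0000 Bond=64.6612
(3,2): Delta=-1.0000 Bond=64.6612
(3,3): Delta=-0.0404 Bond=3.8845
V0=2.4577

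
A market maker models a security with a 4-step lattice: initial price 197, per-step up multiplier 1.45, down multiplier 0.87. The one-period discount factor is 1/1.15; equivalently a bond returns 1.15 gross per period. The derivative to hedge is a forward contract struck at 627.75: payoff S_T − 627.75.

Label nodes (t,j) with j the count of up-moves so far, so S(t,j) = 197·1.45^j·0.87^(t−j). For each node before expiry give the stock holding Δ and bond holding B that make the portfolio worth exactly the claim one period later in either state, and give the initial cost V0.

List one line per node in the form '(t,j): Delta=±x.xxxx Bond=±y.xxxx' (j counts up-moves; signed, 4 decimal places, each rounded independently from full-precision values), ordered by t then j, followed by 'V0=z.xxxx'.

Since d<R<u, set p* = (R−d)/(u−d) = 0.4828; price each node as the discounted p*-expectation of its children.
Terminal values V(4,·): V(4,0)=-514.8892, V(4,1)=-439.6486, V(4,2)=-314.2477, V(4,3)=-105.2462, V(4,4)=243.0897
Node (3,0) S=129.7251: V=(p*·-439.6486+(1−p*)·-514.8892)/1.15=-416.1445; Δ=(-439.6486−-514.8892)/(188.1014−112.8608)=1.0000; B=V−Δ·S=-545.8696
Node (3,1) S=216.2085: V=(p*·-314.2477+(1−p*)·-439.6486)/1.15=-329.6611; Δ=(-314.2477−-439.6486)/(313.5023−188.1014)=1.0000; B=V−Δ·S=-545.8696
Node (3,2) S=360.3475: V=(p*·-105.2462+(1−p*)·-314.2477)/1.15=-185.5221; Δ=(-105.2462−-314.2477)/(522.5038−313.5023)=1.0000; B=V−Δ·S=-545.8696
Node (3,3) S=600.5791: V=(p*·243.0897+(1−p*)·-105.2462)/1.15=54.7096; Δ=(243.0897−-105.2462)/(870.8397−522.5038)=1.0000; B=V−Δ·S=-545.8696
Node (2,0) S=149.1093: V=(p*·-329.6611+(1−p*)·-416.1445)/1.15=-325.5599; Δ=(-329.6611−-416.1445)/(216.2085−129.7251)=1.0000; B=V−Δ·S=-474.6692
Node (2,1) S=248.5155: V=(p*·-185.5221+(1−p*)·-329.6611)/1.15=-226.1537; Δ=(-185.5221−-329.6611)/(360.3475−216.2085)=1.0000; B=V−Δ·S=-474.6692
Node (2,2) S=414.1925: V=(p*·54.7096+(1−p*)·-185.5221)/1.15=-60.4767; Δ=(54.7096−-185.5221)/(600.5791−360.3475)=1.0000; B=V−Δ·S=-474.6692
Node (1,0) S=171.3900: V=(p*·-226.1537+(1−p*)·-325.5599)/1.15=-241.3658; Δ=(-226.1537−-325.5599)/(248.5155−149.1093)=1.0000; B=V−Δ·S=-412.7558
Node (1,1) S=285.6500: V=(p*·-60.4767+(1−p*)·-226.1537)/1.15=-127.1058; Δ=(-60.4767−-226.1537)/(414.1925−248.5155)=1.0000; B=V−Δ·S=-412.7558
Node (0,0) S=197.0000: V=(p*·-127.1058+(1−p*)·-241.3658)/1.15=-161.9181; Δ=(-127.1058−-241.3658)/(285.6500−171.3900)=1.0000; B=V−Δ·S=-358.9181
Each (Δ,B) replicates both successor values, so the strategy is self-financing and V0 is arbitrage-free.

(0,0): Delta=1.0000 Bond=-358.9181
(1,0): Delta=1.0000 Bond=-412.7558
(1,1): Delta=1.0000 Bond=-412.7558
(2,0): Delta=1.0000 Bond=-474.6692
(2,1): Delta=1.0000 Bond=-474.6692
(2,2): Delta=1.0000 Bond=-474.6692
(3,0): Delta=1.0000 Bond=-545.8696
(3,1): Delta=1.0000 Bond=-545.8696
(3,2): Delta=1.0000 Bond=-545.8696
(3,3): Delta=1.0000 Bond=-545.8696
V0=-161.9181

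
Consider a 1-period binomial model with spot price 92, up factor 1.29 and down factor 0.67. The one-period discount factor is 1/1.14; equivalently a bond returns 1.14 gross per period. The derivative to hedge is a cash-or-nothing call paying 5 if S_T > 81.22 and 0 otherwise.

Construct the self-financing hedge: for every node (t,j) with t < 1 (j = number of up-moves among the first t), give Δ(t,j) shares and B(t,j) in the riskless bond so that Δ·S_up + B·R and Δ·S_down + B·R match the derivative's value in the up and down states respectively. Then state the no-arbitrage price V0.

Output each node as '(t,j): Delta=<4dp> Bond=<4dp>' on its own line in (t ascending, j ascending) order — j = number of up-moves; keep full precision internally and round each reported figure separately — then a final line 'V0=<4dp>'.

The replicating-portfolio and risk-neutral prices coincide; use p* = (1.14−0.67)/(1.29−0.67) = 0.7581 for the latter.
Payoff layer (t=1): V(1,0)=0.0000, V(1,1)=5.0000
(0,0): S=92.0000. Δ = (V_up−V_dn)/(S_up−S_dn) = (5.0000−0.0000)/(118.6800−61.6400) = 0.0877. V = [p*·5.0000 + (1−p*)·0.0000]/1.14 = 3.3248. B = V − Δ·S = -4.7397.
Check: Δ(0,0)·S0 + B(0,0) = 3.3248 = V0.

(0,0): Delta=0.0877 Bond=-4.7397
V0=3.3248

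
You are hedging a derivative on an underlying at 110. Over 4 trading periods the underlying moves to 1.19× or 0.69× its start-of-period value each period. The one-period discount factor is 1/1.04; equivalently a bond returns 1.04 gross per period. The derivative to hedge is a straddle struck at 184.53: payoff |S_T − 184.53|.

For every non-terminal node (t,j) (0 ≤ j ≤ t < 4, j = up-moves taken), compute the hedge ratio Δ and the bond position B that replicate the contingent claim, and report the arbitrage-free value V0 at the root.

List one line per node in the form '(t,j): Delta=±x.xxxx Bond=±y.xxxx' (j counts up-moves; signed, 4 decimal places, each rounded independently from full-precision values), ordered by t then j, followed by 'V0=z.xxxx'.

Under the risk-neutral measure, an up-move has probability p* = (R−d)/(u−d) = 0.7000 and values discount at R = 1.04.
Terminal values V(4,·): V(4,0)=159.5962, V(4,1)=141.5282, V(4,2)=110.3674, V(4,3)=56.6264, V(4,4)=36.0573
Node (3,0) S=36.1360: V=(p*·141.5282+(1−p*)·159.5962)/1.04=141.2967; Δ=(141.5282−159.5962)/(43.0018−24.9338)=-1.0000; B=V−Δ·S=177.4327
Node (3,1) S=62.3215: V=(p*·110.3674+(1−p*)·141.5282)/1.04=115.1112; Δ=(110.3674−141.5282)/(74.1626−43.0018)=-1.0000; B=V−Δ·S=177.4327
Node (3,2) S=107.4820: V=(p*·56.6264+(1−p*)·110.3674)/1.04=69.9507; Δ=(56.6264−110.3674)/(127.9036−74.1626)=-1.0000; B=V−Δ·S=177.4327
Node (3,3) S=185.3675: V=(p*·36.0573+(1−p*)·56.6264)/1.04=40.6039; Δ=(36.0573−56.6264)/(220.5873−127.9036)=-0.2219; B=V−Δ·S=81.7421
Node (2,0) S=52.3710: V=(p*·115.1112+(1−p*)·141.2967)/1.04=118.2374; Δ=(115.1112−141.2967)/(62.3215−36.1360)=-1.0000; B=V−Δ·S=170.6084
Node (2,1) S=90.3210: V=(p*·69.9507+(1−p*)·115.1112)/1.04=80.2874; Δ=(69.9507−115.1112)/(107.4820−62.3215)=-1.0000; B=V−Δ·S=170.6084
Node (2,2) S=155.7710: V=(p*·40.6039+(1−p*)·69.9507)/1.04=47.5076; Δ=(40.6039−69.9507)/(185.3675−107.4820)=-0.3768; B=V−Δ·S=106.2012
Node (1,0) S=75.9000: V=(p*·80.2874+(1−p*)·118.2374)/1.04=88.1465; Δ=(80.2874−118.2374)/(90.3210−52.3710)=-1.0000; B=V−Δ·S=164.0465
Node (1,1) S=130.9000: V=(p*·47.5076+(1−p*)·80.2874)/1.04=55.1361; Δ=(47.5076−80.2874)/(155.7710−90.3210)=-0.5008; B=V−Δ·S=120.6956
Node (0,0) S=110.0000: V=(p*·55.1361+(1−p*)·88.1465)/1.04=62.5377; Δ=(55.1361−88.1465)/(130.9000−75.9000)=-0.6002; B=V−Δ·S=128.5585
Root portfolio cost Δ·110+B reproduces V0=62.5377.

(0,0): Delta=-0.6002 Bond=128.5585
(1,0): Delta=-1.0000 Bond=164.0465
(1,1): Delta=-0.5008 Bond=120.6956
(2,0): Delta=-1.0000 Bond=170.6084
(2,1): Delta=-1.0000 Bond=170.6084
(2,2): Delta=-0.3768 Bond=106.2012
(3,0): Delta=-1.0000 Bond=177.4327
(3,1): Delta=-1.0000 Bond=177.4327
(3,2): Delta=-1.0000 Bond=177.4327
(3,3): Delta=-0.2219 Bond=81.7421
V0=62.5377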